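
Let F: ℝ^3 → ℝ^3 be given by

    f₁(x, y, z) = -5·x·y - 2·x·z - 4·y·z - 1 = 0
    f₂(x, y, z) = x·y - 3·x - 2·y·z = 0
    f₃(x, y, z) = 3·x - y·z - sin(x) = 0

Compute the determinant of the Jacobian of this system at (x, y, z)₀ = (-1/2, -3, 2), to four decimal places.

J = [[-5·y - 2·z, -5·x - 4·z, -2·x - 4·y], [y - 3, x - 2·z, -2·y], [-cos(x) + 3, -z, -y]].
At the point, J = [[11.0000, -5.5000, 13.0000], [-6.0000, -4.5000, 6.0000], [2.122417, -2.0000, 3.0000]].
det J = 94.6216.

94.6216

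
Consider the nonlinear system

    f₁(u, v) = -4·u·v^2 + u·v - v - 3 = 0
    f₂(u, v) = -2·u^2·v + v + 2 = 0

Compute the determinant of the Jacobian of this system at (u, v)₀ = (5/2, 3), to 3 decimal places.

-1375.500

J = [[-4·v^2 + v, -8·u·v + u - 1], [-4·u·v, -2·u^2 + 1]].
At the point, J = [[-33.000, -58.500], [-30.000, -11.500]].
det J = -1375.500.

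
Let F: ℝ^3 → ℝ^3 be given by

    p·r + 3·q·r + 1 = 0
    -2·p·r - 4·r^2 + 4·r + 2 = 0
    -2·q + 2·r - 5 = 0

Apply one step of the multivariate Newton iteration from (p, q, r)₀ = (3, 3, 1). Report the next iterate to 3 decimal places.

At (3, 3, 1): F = (13.000, -4.000, -9.000).
Jacobian J = [[r, 3·r, p + 3·q], [-2·r, 0, -2·p - 8·r + 4], [0, -2, 2]].
At the point, J = [[1.000, 3.000, 12.000], [-2.000, 0.000, -10.000], [0.000, -2.000, 2.000]] (det J = 40.000).
Solving J·Δ = −F gives Δ = (-3.250, -4.250, 0.250).
Then the next iterate is (p, q, r)₁ = (-0.250, -1.250, 1.250).

(-0.250, -1.250, 1.250)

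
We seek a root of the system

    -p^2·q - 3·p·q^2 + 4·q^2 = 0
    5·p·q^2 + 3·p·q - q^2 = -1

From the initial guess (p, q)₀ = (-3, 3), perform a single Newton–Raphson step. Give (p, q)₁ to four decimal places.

(-2.1802, 1.8026)

At (-3, 3): F = (90.0000, -170.0000).
Jacobian J = [[-2·p·q - 3·q^2, -p^2 - 6·p·q + 8·q], [5·q^2 + 3·q, 10·p·q + 3·p - 2·q]].
At the point, J = [[-9.0000, 69.0000], [54.0000, -105.0000]] (det J = -2781.0000).
Solving J·Δ = −F gives Δ = (0.8198, -1.1974).
Then the next iterate is (p, q)₁ = (-2.1802, 1.8026).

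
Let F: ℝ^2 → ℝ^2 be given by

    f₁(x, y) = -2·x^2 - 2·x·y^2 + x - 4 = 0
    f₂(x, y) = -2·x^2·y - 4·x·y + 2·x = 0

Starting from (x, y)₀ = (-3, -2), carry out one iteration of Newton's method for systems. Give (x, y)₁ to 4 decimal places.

At (-3, -2): F = (-1.0000, 6.0000).
Jacobian J = [[-4·x - 2·y^2 + 1, -4·x·y], [-4·x·y - 4·y + 2, -2·x^2 - 4·x]].
At the point, J = [[5.0000, -24.0000], [-14.0000, -6.0000]] (det J = -366.0000).
Solving J·Δ = −F gives Δ = (0.4098, 0.0437).
Then the next iterate is (x, y)₁ = (-2.5902, -1.9563).

(-2.5902, -1.9563)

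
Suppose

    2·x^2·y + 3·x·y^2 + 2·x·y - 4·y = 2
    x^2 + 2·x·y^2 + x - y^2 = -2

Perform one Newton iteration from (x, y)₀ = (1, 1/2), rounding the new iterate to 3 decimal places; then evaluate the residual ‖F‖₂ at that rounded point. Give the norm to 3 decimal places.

66.236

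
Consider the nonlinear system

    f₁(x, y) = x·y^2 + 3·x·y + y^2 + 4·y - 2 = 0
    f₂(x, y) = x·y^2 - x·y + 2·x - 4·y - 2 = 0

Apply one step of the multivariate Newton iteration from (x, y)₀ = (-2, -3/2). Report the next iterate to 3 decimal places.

At (-2, -3/2): F = (-1.250, -7.500).
Jacobian J = [[y^2 + 3·y, 2·x·y + 3·x + 2·y + 4], [y^2 - y + 2, 2·x·y - x - 4]].
At the point, J = [[-2.250, 1.000], [5.750, 4.000]] (det J = -14.750).
Solving J·Δ = −F gives Δ = (0.169, 1.631).
Then the next iterate is (x, y)₁ = (-1.831, 0.131).

(-1.831, 0.131)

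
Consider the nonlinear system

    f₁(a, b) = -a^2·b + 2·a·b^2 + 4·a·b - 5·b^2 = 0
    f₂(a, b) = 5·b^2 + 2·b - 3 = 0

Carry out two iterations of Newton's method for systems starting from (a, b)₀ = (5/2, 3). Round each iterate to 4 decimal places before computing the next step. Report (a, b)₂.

(1.3635, 0.8382)

At (5/2, 3): F = (11.2500, 48.0000).
Jacobian J = [[-2·a·b + 2·b^2 + 4·b, -a^2 + 4·a·b + 4·a - 10·b], [0, 10·b + 2]].
At the point, J = [[15.0000, 3.7500], [0.0000, 32.0000]] (det J = 480.0000).
Solving J·Δ = −F gives Δ = (-0.3750, -1.5000).
Then the next iterate is (a, b)₁ = (2.1250, 1.5000).
Round to (2.1250, 1.5000) and repeat: F = (4.289062, 11.2500), J = [[4.1250, 1.734375], [0.0000, 17.0000]].
Δ = (-0.7615, -0.6618), so (a, b)₂ = (1.3635, 0.8382).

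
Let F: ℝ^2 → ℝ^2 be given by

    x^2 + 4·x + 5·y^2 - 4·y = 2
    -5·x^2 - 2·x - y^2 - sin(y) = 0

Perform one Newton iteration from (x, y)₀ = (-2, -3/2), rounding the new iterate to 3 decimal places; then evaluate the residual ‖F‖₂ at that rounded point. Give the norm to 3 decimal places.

4.917

At (-2, -3/2): F = (11.250, -17.25251).
Jacobian J = [[2·x + 4, 10·y - 4], [-10·x - 2, -2·y - cos(y)]].
At the point, J = [[0.000, -19.000], [18.000, 2.92926]] (det J = 342.000).
Solving J·Δ = −F gives Δ = (0.862, 0.592).
Then the next iterate is (x, y)₁ = (-1.138, -0.908).
Re-evaluating at (-1.138, -0.908): F = (2.49736, -4.23541), so ‖F‖₂ = 4.917.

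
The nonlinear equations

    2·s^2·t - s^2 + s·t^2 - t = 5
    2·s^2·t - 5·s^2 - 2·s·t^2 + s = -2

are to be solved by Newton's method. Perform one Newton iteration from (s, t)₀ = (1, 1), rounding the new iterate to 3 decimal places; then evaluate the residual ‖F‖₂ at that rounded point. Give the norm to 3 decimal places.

At (1, 1): F = (-4.000, -2.000).
Jacobian J = [[4·s·t - 2·s + t^2, 2·s^2 + 2·s·t - 1], [4·s·t - 10·s - 2·t^2 + 1, 2·s^2 - 4·s·t]].
At the point, J = [[3.000, 3.000], [-7.000, -2.000]] (det J = 15.000).
Solving J·Δ = −F gives Δ = (-0.933, 2.267).
Then the next iterate is (s, t)₁ = (0.067, 3.267).
Re-evaluating at (0.067, 3.267): F = (-7.52705, 0.64367), so ‖F‖₂ = 7.555.

7.555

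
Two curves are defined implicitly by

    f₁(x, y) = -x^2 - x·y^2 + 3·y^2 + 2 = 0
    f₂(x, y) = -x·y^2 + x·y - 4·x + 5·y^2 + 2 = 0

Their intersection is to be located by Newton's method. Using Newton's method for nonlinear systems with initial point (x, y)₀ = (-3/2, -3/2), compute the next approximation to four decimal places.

(-0.4330, -0.7092)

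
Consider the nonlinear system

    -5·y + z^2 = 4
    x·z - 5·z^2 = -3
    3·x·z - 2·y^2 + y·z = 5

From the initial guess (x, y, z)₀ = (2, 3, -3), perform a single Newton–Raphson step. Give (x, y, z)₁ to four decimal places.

(5.1691, -1.1565, -1.2029)

At (2, 3, -3): F = (-10.0000, -48.0000, -50.0000).
Jacobian J = [[0, -5, 2·z], [z, 0, x - 10·z], [3·z, -4·y + z, 3·x + y]].
At the point, J = [[0.0000, -5.0000, -6.0000], [-3.0000, 0.0000, 32.0000], [-9.0000, -15.0000, 9.0000]] (det J = 1035.0000).
Solving J·Δ = −F gives Δ = (3.1691, -4.1565, 1.7971).
Then the next iterate is (x, y, z)₁ = (5.1691, -1.1565, -1.2029).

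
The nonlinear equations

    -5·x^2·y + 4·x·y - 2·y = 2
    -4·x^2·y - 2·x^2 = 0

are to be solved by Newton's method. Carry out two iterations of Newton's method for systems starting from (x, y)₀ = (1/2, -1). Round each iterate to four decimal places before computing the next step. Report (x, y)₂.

At (1/2, -1): F = (-0.7500, 0.5000).
Jacobian J = [[-10·x·y + 4·y, -5·x^2 + 4·x - 2], [-8·x·y - 4·x, -4·x^2]].
At the point, J = [[1.0000, -1.2500], [2.0000, -1.0000]] (det J = 1.5000).
Solving J·Δ = −F gives Δ = (-0.9167, -1.3333).
Then the next iterate is (x, y)₁ = (-0.4167, -2.3333).
Round to (-0.4167, -2.3333) and repeat: F = (8.581503, 1.273329), J = [[-19.056061, -4.534994], [-6.111489, -0.694556]].
Δ = (-0.0128, 1.9462), so (x, y)₂ = (-0.4295, -0.3871).

(-0.4295, -0.3871)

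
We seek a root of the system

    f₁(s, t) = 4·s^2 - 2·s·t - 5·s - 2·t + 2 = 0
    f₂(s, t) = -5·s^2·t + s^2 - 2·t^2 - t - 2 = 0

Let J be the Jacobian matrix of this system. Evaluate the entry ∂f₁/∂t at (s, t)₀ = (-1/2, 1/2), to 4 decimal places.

∂f₁/∂t = -2·s - 2.
At (-1/2, 1/2) this is -1.0000.

-1.0000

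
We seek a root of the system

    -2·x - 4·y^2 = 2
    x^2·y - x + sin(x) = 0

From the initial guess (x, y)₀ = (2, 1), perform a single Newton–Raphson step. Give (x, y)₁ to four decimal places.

At (2, 1): F = (-10.0000, 2.909297).
Jacobian J = [[-2, -8·y], [2·x·y + cos(x) - 1, x^2]].
At the point, J = [[-2.0000, -8.0000], [2.583853, 4.0000]] (det J = 12.670825).
Solving J·Δ = −F gives Δ = (1.3200, -1.5800).
Then the next iterate is (x, y)₁ = (3.3200, -0.5800).

(3.3200, -0.5800)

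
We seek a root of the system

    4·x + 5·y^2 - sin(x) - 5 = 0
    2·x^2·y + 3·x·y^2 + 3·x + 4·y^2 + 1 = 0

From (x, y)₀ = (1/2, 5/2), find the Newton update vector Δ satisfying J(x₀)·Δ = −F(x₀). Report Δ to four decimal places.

(-0.3020, -1.0731)

At (1/2, 5/2): F = (27.770574, 38.1250).
Jacobian J = [[-cos(x) + 4, 10·y], [4·x·y + 3·y^2 + 3, 2·x^2 + 6·x·y + 8·y]].
At the point, J = [[3.122417, 25.0000], [26.7500, 28.0000]] (det J = -581.322312).
Solving J·Δ = −F gives Δ = (-0.3020, -1.0731).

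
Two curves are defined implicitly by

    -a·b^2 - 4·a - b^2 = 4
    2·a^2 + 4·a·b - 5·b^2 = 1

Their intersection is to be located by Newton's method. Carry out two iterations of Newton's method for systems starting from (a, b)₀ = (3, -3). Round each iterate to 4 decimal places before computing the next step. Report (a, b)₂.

(0.1181, -0.6444)

At (3, -3): F = (-52.0000, -64.0000).
Jacobian J = [[-b^2 - 4, -2·a·b - 2·b], [4·a + 4·b, 4·a - 10·b]].
At the point, J = [[-13.0000, 24.0000], [0.0000, 42.0000]] (det J = -546.0000).
Solving J·Δ = −F gives Δ = (-1.1868, 1.5238).
Then the next iterate is (a, b)₁ = (1.8132, -1.4762).
Round to (1.8132, -1.4762) and repeat: F = (-17.383231, -16.027027), J = [[-6.179166, 8.305692], [1.3480, 22.0148]].
Δ = (-1.6951, 0.8318), so (a, b)₂ = (0.1181, -0.6444).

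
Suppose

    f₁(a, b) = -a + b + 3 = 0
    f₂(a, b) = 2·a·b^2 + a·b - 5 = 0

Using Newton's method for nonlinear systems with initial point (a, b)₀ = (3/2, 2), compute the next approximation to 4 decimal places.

At (3/2, 2): F = (3.5000, 10.0000).
Jacobian J = [[-1, 1], [2·b^2 + b, 4·a·b + a]].
At the point, J = [[-1.0000, 1.0000], [10.0000, 13.5000]] (det J = -23.5000).
Solving J·Δ = −F gives Δ = (1.5851, -1.9149).
Then the next iterate is (a, b)₁ = (3.0851, 0.0851).

(3.0851, 0.0851)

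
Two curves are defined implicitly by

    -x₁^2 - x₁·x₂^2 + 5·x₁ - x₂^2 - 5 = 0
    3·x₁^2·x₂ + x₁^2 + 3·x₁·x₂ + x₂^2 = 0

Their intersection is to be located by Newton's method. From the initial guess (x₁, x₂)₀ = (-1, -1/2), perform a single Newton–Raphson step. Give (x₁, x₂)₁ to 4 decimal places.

(0.6296, -0.0648)

At (-1, -1/2): F = (-11.0000, 1.2500).
Jacobian J = [[-2·x₁ - x₂^2 + 5, -2·x₁·x₂ - 2·x₂], [6·x₁·x₂ + 2·x₁ + 3·x₂, 3·x₁^2 + 3·x₁ + 2·x₂]].
At the point, J = [[6.7500, 0.0000], [-0.5000, -1.0000]] (det J = -6.7500).
Solving J·Δ = −F gives Δ = (1.6296, 0.4352).
Then the next iterate is (x₁, x₂)₁ = (0.6296, -0.0648).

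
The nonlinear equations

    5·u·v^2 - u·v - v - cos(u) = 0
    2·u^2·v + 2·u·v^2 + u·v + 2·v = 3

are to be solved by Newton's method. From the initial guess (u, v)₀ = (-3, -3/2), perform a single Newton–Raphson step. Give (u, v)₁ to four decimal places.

(-1.6762, -1.0943)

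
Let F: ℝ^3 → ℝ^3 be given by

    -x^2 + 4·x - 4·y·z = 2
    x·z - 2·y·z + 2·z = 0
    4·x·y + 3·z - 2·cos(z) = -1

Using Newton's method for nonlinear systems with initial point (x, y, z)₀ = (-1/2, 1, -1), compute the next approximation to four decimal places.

(0.5030, 1.7324, 0.9236)

At (-1/2, 1, -1): F = (-0.2500, 0.5000, -5.080605).
Jacobian J = [[-2·x + 4, -4·z, -4·y], [z, -2·z, x - 2·y + 2], [4·y, 4·x, 2·sin(z) + 3]].
At the point, J = [[5.0000, 4.0000, -4.0000], [-1.0000, 2.0000, -0.5000], [4.0000, -2.0000, 1.317058]] (det J = 29.438812).
Solving J·Δ = −F gives Δ = (1.0030, 0.7324, 1.9236).
Then the next iterate is (x, y, z)₁ = (0.5030, 1.7324, 0.9236).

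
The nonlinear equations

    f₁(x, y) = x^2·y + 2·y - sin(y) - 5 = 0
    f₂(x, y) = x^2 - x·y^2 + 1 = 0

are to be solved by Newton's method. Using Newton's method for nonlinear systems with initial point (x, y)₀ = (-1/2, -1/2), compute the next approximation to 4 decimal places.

At (-1/2, -1/2): F = (-5.645574, 1.3750).
Jacobian J = [[2·x·y, x^2 - cos(y) + 2], [2·x - y^2, -2·x·y]].
At the point, J = [[0.5000, 1.372417], [-1.2500, -0.5000]] (det J = 1.465522).
Solving J·Δ = −F gives Δ = (-0.6385, 4.3462).
Then the next iterate is (x, y)₁ = (-1.1385, 3.8462).

(-1.1385, 3.8462)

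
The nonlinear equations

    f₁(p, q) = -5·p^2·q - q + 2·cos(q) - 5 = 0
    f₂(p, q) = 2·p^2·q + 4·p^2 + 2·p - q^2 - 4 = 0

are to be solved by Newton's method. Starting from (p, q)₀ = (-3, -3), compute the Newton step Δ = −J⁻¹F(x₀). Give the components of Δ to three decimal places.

At (-3, -3): F = (131.02002, -37.000).
Jacobian J = [[-10·p·q, -5·p^2 - 2·sin(q) - 1], [4·p·q + 8·p + 2, 2·p^2 - 2·q]].
At the point, J = [[-90.000, -45.71776], [14.000, 24.000]] (det J = -1519.95136).
Solving J·Δ = −F gives Δ = (0.956, 0.984).

(0.956, 0.984)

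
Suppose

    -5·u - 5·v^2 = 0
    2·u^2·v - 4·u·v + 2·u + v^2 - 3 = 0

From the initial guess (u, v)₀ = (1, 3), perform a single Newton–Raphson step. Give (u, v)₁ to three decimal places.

At (1, 3): F = (-50.000, 2.000).
Jacobian J = [[-5, -10·v], [4·u·v - 4·v + 2, 2·u^2 - 4·u + 2·v]].
At the point, J = [[-5.000, -30.000], [2.000, 4.000]] (det J = 40.000).
Solving J·Δ = −F gives Δ = (3.500, -2.250).
Then the next iterate is (u, v)₁ = (4.500, 0.750).

(4.500, 0.750)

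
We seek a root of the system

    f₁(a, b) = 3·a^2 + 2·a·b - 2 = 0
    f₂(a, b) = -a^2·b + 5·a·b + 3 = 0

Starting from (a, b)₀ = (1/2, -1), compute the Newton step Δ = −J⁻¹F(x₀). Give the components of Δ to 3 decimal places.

(0.930, 1.320)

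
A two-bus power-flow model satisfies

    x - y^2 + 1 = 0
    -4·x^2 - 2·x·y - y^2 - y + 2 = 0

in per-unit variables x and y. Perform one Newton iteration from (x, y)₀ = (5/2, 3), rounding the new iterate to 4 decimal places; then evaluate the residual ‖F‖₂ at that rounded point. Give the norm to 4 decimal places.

12.3505

At (5/2, 3): F = (-5.5000, -50.0000).
Jacobian J = [[1, -2·y], [-8·x - 2·y, -2·x - 2·y - 1]].
At the point, J = [[1.0000, -6.0000], [-26.0000, -12.0000]] (det J = -168.0000).
Solving J·Δ = −F gives Δ = (-1.3929, -1.1488).
Then the next iterate is (x, y)₁ = (1.1071, 1.8512).
Re-evaluating at (1.1071, 1.8512): F = (-1.319841, -12.279750), so ‖F‖₂ = 12.3505.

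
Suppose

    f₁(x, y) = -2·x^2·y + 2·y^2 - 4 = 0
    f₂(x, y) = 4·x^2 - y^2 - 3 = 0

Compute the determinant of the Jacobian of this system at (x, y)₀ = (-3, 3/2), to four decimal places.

J = [[-4·x·y, -2·x^2 + 4·y], [8·x, -2·y]].
At the point, J = [[18.0000, -12.0000], [-24.0000, -3.0000]].
det J = -342.0000.

-342.0000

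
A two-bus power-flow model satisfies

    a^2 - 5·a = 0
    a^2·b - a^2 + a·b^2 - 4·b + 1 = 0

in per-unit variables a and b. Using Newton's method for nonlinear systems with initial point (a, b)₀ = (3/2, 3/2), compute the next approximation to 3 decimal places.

(-1.125, 5.261)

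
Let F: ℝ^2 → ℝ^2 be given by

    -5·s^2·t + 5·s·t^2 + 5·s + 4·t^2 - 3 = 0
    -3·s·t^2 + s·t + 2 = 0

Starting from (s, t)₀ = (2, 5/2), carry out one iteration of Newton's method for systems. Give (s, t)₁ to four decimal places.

At (2, 5/2): F = (44.5000, -30.5000).
Jacobian J = [[-10·s·t + 5·t^2 + 5, -5·s^2 + 10·s·t + 8·t], [-3·t^2 + t, -6·s·t + s]].
At the point, J = [[-13.7500, 50.0000], [-16.2500, -28.0000]] (det J = 1197.5000).
Solving J·Δ = −F gives Δ = (-0.2330, -0.9541).
Then the next iterate is (s, t)₁ = (1.7670, 1.5459).

(1.7670, 1.5459)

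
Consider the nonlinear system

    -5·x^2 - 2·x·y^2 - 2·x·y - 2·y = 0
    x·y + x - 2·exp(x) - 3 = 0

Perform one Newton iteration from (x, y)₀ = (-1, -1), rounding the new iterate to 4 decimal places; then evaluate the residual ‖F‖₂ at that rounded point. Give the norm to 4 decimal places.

At (-1, -1): F = (-3.0000, -3.735759).
Jacobian J = [[-10·x - 2·y^2 - 2·y, -4·x·y - 2·x - 2], [y - 2·exp(x) + 1, x]].
At the point, J = [[10.0000, -4.0000], [-0.735759, -1.0000]] (det J = -12.943036).
Solving J·Δ = −F gives Δ = (-0.9227, -3.0568).
Then the next iterate is (x, y)₁ = (-1.9227, -4.0568).
Re-evaluating at (-1.9227, -4.0568): F = (37.315861, 2.584886), so ‖F‖₂ = 37.4053.

37.4053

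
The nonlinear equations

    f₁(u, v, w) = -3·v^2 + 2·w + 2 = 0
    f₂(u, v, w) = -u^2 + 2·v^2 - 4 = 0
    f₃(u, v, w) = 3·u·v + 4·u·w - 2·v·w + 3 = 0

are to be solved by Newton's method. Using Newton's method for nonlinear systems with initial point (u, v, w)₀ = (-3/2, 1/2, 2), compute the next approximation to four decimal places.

At (-3/2, 1/2, 2): F = (5.2500, -5.7500, -13.2500).
Jacobian J = [[0, -6·v, 2], [-2·u, 4·v, 0], [3·v + 4·w, 3·u - 2·w, 4·u - 2·v]].
At the point, J = [[0.0000, -3.0000, 2.0000], [3.0000, 2.0000, 0.0000], [9.5000, -8.5000, -7.0000]] (det J = -152.0000).
Solving J·Δ = −F gives Δ = (1.3026, 0.9211, -1.2434).
Then the next iterate is (u, v, w)₁ = (-0.1974, 1.4211, 0.7566).

(-0.1974, 1.4211, 0.7566)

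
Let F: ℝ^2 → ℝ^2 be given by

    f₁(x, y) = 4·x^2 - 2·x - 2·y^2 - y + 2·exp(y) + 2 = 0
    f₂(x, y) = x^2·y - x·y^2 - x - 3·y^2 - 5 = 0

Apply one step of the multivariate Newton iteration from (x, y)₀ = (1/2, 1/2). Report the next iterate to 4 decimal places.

(-1.4289, -0.9779)

At (1/2, 1/2): F = (4.297443, -6.2500).
Jacobian J = [[8·x - 2, -4·y + 2·exp(y) - 1], [2·x·y - y^2 - 1, x^2 - 2·x·y - 6·y]].
At the point, J = [[2.0000, 0.297443], [-0.7500, -3.2500]] (det J = -6.276918).
Solving J·Δ = −F gives Δ = (-1.9289, -1.4779).
Then the next iterate is (x, y)₁ = (-1.4289, -0.9779).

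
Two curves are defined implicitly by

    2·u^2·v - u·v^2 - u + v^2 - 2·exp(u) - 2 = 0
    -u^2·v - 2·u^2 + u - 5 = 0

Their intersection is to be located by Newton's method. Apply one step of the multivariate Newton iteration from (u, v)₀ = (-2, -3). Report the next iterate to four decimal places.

At (-2, -3): F = (2.729329, -3.0000).
Jacobian J = [[4·u·v - v^2 - 2·exp(u) - 1, 2·u^2 - 2·u·v + 2·v], [-2·u·v - 4·u + 1, -u^2]].
At the point, J = [[13.729329, -10.0000], [-3.0000, -4.0000]] (det J = -84.917318).
Solving J·Δ = −F gives Δ = (-0.4818, -0.3886).
Then the next iterate is (u, v)₁ = (-2.4818, -3.3886).

(-2.4818, -3.3886)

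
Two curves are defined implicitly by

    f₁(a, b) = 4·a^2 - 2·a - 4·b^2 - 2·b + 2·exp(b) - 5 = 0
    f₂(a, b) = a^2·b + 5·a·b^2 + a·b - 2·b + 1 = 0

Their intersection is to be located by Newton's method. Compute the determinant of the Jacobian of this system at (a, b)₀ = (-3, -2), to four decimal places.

J = [[8·a - 2, -8·b + 2·exp(b) - 2], [2·a·b + 5·b^2 + b, a^2 + 10·a·b + a - 2]].
At the point, J = [[-26.0000, 14.270671], [30.0000, 64.0000]].
det J = -2092.1201.

-2092.1201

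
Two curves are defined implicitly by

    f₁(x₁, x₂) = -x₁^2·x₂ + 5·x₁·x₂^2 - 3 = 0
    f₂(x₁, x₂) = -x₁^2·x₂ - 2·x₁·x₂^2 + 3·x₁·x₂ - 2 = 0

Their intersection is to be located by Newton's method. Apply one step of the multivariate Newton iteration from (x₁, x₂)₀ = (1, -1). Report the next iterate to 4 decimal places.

(6.3333, 2.6667)

At (1, -1): F = (3.0000, -6.0000).
Jacobian J = [[-2·x₁·x₂ + 5·x₂^2, -x₁^2 + 10·x₁·x₂], [-2·x₁·x₂ - 2·x₂^2 + 3·x₂, -x₁^2 - 4·x₁·x₂ + 3·x₁]].
At the point, J = [[7.0000, -11.0000], [-3.0000, 6.0000]] (det J = 9.0000).
Solving J·Δ = −F gives Δ = (5.3333, 3.6667).
Then the next iterate is (x₁, x₂)₁ = (6.3333, 2.6667).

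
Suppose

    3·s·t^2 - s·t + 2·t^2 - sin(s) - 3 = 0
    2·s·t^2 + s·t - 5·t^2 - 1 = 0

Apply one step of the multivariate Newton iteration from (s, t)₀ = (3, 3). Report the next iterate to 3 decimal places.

(2.737, 1.726)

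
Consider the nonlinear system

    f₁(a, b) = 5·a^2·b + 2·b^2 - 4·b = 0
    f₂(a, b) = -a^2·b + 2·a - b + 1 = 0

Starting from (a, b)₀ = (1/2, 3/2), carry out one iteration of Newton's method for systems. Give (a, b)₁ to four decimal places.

At (1/2, 3/2): F = (0.3750, 0.1250).
Jacobian J = [[10·a·b, 5·a^2 + 4·b - 4], [-2·a·b + 2, -a^2 - 1]].
At the point, J = [[7.5000, 3.2500], [0.5000, -1.2500]] (det J = -11.0000).
Solving J·Δ = −F gives Δ = (-0.0795, 0.0682).
Then the next iterate is (a, b)₁ = (0.4205, 1.5682).

(0.4205, 1.5682)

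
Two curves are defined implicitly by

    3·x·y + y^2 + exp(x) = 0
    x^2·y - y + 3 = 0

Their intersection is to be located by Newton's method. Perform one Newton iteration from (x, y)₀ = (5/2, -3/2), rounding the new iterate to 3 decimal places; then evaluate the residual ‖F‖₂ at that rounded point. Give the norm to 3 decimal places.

At (5/2, -3/2): F = (3.18249, -4.875).
Jacobian J = [[3·y + exp(x), 3·x + 2·y], [2·x·y, x^2 - 1]].
At the point, J = [[7.68249, 4.500], [-7.500, 5.250]] (det J = 74.08309).
Solving J·Δ = −F gives Δ = (-0.522, 0.183).
Then the next iterate is (x, y)₁ = (1.978, -1.317).
Re-evaluating at (1.978, -1.317): F = (1.14768, -0.83574), so ‖F‖₂ = 1.420.

1.420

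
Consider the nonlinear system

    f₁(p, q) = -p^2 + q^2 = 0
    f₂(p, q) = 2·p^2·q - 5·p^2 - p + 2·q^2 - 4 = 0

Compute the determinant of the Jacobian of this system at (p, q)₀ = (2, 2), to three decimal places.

J = [[-2·p, 2·q], [4·p·q - 10·p - 1, 2·p^2 + 4·q]].
At the point, J = [[-4.000, 4.000], [-5.000, 16.000]].
det J = -44.000.

-44.000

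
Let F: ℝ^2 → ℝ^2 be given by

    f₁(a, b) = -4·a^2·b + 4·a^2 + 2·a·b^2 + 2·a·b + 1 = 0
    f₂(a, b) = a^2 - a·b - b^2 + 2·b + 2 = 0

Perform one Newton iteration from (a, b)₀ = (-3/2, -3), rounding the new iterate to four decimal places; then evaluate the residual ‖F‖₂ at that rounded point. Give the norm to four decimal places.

5.9316

At (-3/2, -3): F = (19.0000, -15.2500).
Jacobian J = [[-8·a·b + 8·a + 2·b^2 + 2·b, -4·a^2 + 4·a·b + 2·a], [2·a - b, -a - 2·b + 2]].
At the point, J = [[-36.0000, 6.0000], [0.0000, 9.5000]] (det J = -342.0000).
Solving J·Δ = −F gives Δ = (0.7953, 1.6053).
Then the next iterate is (a, b)₁ = (-0.7047, -1.3947).
Re-evaluating at (-0.7047, -1.3947): F = (4.980994, -3.220831), so ‖F‖₂ = 5.9316.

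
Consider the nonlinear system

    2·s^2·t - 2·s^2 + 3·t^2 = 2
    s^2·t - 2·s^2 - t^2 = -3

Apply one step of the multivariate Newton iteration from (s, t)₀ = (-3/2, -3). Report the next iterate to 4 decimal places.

At (-3/2, -3): F = (7.0000, -17.2500).
Jacobian J = [[4·s·t - 4·s, 2·s^2 + 6·t], [2·s·t - 4·s, s^2 - 2·t]].
At the point, J = [[24.0000, -13.5000], [15.0000, 8.2500]] (det J = 400.5000).
Solving J·Δ = −F gives Δ = (0.4373, 1.2959).
Then the next iterate is (s, t)₁ = (-1.0627, -1.7041).

(-1.0627, -1.7041)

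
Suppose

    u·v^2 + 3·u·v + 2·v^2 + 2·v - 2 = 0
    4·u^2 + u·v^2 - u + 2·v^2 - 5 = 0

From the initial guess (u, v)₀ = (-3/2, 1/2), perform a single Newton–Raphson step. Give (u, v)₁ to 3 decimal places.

At (-3/2, 1/2): F = (-3.125, 5.625).
Jacobian J = [[v^2 + 3·v, 2·u·v + 3·u + 4·v + 2], [8·u + v^2 - 1, 2·u·v + 4·v]].
At the point, J = [[1.750, -2.000], [-12.750, 0.500]] (det J = -24.625).
Solving J·Δ = −F gives Δ = (0.393, -1.218).
Then the next iterate is (u, v)₁ = (-1.107, -0.718).

(-1.107, -0.718)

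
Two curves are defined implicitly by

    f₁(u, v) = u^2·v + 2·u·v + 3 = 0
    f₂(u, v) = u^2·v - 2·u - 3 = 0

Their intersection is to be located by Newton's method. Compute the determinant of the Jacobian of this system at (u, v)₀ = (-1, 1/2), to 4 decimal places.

-3.0000

J = [[2·u·v + 2·v, u^2 + 2·u], [2·u·v - 2, u^2]].
At the point, J = [[0.0000, -1.0000], [-3.0000, 1.0000]].
det J = -3.0000.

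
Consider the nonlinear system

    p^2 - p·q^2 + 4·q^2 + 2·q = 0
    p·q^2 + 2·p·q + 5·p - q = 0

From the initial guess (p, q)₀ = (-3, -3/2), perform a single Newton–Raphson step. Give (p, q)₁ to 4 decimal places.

At (-3, -3/2): F = (21.7500, -11.2500).
Jacobian J = [[2·p - q^2, -2·p·q + 8·q + 2], [q^2 + 2·q + 5, 2·p·q + 2·p - 1]].
At the point, J = [[-8.2500, -19.0000], [4.2500, 2.0000]] (det J = 64.2500).
Solving J·Δ = −F gives Δ = (2.6498, -0.0058).
Then the next iterate is (p, q)₁ = (-0.3502, -1.5058).

(-0.3502, -1.5058)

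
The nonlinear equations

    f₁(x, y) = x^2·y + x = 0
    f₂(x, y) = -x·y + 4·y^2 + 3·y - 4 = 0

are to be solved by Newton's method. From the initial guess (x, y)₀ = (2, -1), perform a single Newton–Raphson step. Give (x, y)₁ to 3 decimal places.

(0.941, -1.294)

At (2, -1): F = (-2.000, -1.000).
Jacobian J = [[2·x·y + 1, x^2], [-y, -x + 8·y + 3]].
At the point, J = [[-3.000, 4.000], [1.000, -7.000]] (det J = 17.000).
Solving J·Δ = −F gives Δ = (-1.059, -0.294).
Then the next iterate is (x, y)₁ = (0.941, -1.294).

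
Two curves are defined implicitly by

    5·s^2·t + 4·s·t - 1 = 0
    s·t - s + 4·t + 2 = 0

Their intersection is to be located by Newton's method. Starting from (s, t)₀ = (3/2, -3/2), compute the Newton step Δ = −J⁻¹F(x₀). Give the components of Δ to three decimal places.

At (3/2, -3/2): F = (-26.875, -7.750).
Jacobian J = [[10·s·t + 4·t, 5·s^2 + 4·s], [t - 1, s + 4]].
At the point, J = [[-28.500, 17.250], [-2.500, 5.500]] (det J = -113.625).
Solving J·Δ = −F gives Δ = (-0.124, 1.353).

(-0.124, 1.353)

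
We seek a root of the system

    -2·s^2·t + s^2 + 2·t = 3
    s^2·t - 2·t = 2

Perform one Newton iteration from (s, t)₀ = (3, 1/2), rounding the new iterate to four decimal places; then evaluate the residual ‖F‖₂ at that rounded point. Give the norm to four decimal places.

0.3475

At (3, 1/2): F = (-2.0000, 1.5000).
Jacobian J = [[-4·s·t + 2·s, -2·s^2 + 2], [2·s·t, s^2 - 2]].
At the point, J = [[0.0000, -16.0000], [3.0000, 7.0000]] (det J = 48.0000).
Solving J·Δ = −F gives Δ = (-0.2083, -0.1250).
Then the next iterate is (s, t)₁ = (2.7917, 0.3750).
Re-evaluating at (2.7917, 0.3750): F = (-0.301603, 0.172596), so ‖F‖₂ = 0.3475.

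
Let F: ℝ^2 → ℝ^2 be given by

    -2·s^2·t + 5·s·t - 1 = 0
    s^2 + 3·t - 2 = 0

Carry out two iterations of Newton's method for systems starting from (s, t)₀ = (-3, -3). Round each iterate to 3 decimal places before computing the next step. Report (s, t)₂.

At (-3, -3): F = (98.000, -2.000).
Jacobian J = [[-4·s·t + 5·t, -2·s^2 + 5·s], [2·s, 3]].
At the point, J = [[-51.000, -33.000], [-6.000, 3.000]] (det J = -351.000).
Solving J·Δ = −F gives Δ = (0.650, 1.966).
Then the next iterate is (s, t)₁ = (-2.350, -1.034).
Round to (-2.350, -1.034) and repeat: F = (22.57003, 0.42050), J = [[-14.88960, -22.795], [-4.700, 3.000]].
Δ = (0.509, 0.658), so (s, t)₂ = (-1.841, -0.376).

(-1.841, -0.376)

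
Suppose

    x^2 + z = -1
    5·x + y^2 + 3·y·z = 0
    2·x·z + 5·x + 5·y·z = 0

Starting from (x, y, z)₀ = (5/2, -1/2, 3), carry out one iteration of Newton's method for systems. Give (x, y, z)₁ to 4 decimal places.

At (5/2, -1/2, 3): F = (10.2500, 8.2500, 20.0000).
Jacobian J = [[2·x, 0, 1], [5, 2·y + 3·z, 3·y], [2·z + 5, 5·z, 2·x + 5·y]].
At the point, J = [[5.0000, 0.0000, 1.0000], [5.0000, 8.0000, -1.5000], [11.0000, 15.0000, 2.5000]] (det J = 199.5000).
Solving J·Δ = −F gives Δ = (-2.0019, 0.1748, -0.2406).
Then the next iterate is (x, y, z)₁ = (0.4981, -0.3252, 2.7594).

(0.4981, -0.3252, 2.7594)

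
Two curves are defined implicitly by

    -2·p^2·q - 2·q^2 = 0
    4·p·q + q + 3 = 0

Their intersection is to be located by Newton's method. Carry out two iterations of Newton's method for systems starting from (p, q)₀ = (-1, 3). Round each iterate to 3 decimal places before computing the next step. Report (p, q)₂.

At (-1, 3): F = (-24.000, -6.000).
Jacobian J = [[-4·p·q, -2·p^2 - 4·q], [4·q, 4·p + 1]].
At the point, J = [[12.000, -14.000], [12.000, -3.000]] (det J = 132.000).
Solving J·Δ = −F gives Δ = (0.091, -1.636).
Then the next iterate is (p, q)₁ = (-0.909, 1.364).
Round to (-0.909, 1.364) and repeat: F = (-5.97509, -0.59550), J = [[4.95950, -7.10856], [5.456, -2.636]].
Δ = (-0.448, -1.153), so (p, q)₂ = (-1.357, 0.211).

(-1.357, 0.211)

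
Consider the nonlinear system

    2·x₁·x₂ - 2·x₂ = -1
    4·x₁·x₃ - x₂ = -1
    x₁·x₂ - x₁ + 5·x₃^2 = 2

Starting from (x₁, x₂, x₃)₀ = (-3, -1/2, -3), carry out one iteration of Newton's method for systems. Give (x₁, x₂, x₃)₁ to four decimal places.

At (-3, -1/2, -3): F = (5.0000, 37.5000, 47.5000).
Jacobian J = [[2·x₂, 2·x₁ - 2, 0], [4·x₃, -1, 4·x₁], [x₂ - 1, x₁, 10·x₃]].
At the point, J = [[-1.0000, -8.0000, 0.0000], [-12.0000, -1.0000, -12.0000], [-1.5000, -3.0000, -30.0000]] (det J = 2742.0000).
Solving J·Δ = −F gives Δ = (1.6302, 0.4212, 1.4597).
Then the next iterate is (x₁, x₂, x₃)₁ = (-1.3698, -0.0788, -1.5403).

(-1.3698, -0.0788, -1.5403)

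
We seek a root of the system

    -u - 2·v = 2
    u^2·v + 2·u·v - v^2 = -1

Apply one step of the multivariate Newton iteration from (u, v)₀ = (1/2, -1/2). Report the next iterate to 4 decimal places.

(-0.0952, -0.9524)

At (1/2, -1/2): F = (-1.5000, 0.1250).
Jacobian J = [[-1, -2], [2·u·v + 2·v, u^2 + 2·u - 2·v]].
At the point, J = [[-1.0000, -2.0000], [-1.5000, 2.2500]] (det J = -5.2500).
Solving J·Δ = −F gives Δ = (-0.5952, -0.4524).
Then the next iterate is (u, v)₁ = (-0.0952, -0.9524).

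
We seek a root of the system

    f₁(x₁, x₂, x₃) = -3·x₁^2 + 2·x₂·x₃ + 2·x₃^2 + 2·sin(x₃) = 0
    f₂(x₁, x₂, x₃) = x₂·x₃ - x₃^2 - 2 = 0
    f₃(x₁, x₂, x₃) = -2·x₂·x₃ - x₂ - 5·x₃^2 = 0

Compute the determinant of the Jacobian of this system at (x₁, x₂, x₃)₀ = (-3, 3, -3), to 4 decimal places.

J = [[-6·x₁, 2·x₃, 2·x₂ + 4·x₃ + 2·cos(x₃)], [0, x₃, x₂ - 2·x₃], [0, -2·x₃ - 1, -2·x₂ - 10·x₃]].
At the point, J = [[18.0000, -6.0000, -7.979985], [0.0000, -3.0000, 9.0000], [0.0000, 5.0000, 24.0000]].
det J = -2106.0000.

-2106.0000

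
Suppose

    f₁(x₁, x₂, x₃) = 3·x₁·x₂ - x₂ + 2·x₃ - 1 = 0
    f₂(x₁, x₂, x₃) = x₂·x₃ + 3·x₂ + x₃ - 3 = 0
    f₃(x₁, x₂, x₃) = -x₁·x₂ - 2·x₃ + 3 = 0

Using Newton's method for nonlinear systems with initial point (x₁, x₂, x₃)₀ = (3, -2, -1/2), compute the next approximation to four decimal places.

(6.2273, 2.1818, 1.4545)

At (3, -2, -1/2): F = (-18.0000, -8.5000, 10.0000).
Jacobian J = [[3·x₂, 3·x₁ - 1, 2], [0, x₃ + 3, x₂ + 1], [-x₂, -x₁, -2]].
At the point, J = [[-6.0000, 8.0000, 2.0000], [0.0000, 2.5000, -1.0000], [2.0000, -3.0000, -2.0000]] (det J = 22.0000).
Solving J·Δ = −F gives Δ = (3.2273, 4.1818, 1.9545).
Then the next iterate is (x₁, x₂, x₃)₁ = (6.2273, 2.1818, 1.4545).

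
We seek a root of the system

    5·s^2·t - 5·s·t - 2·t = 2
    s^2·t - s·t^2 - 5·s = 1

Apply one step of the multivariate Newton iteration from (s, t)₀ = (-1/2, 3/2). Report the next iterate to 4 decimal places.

At (-1/2, 3/2): F = (0.6250, 3.0000).
Jacobian J = [[10·s·t - 5·t, 5·s^2 - 5·s - 2], [2·s·t - t^2 - 5, s^2 - 2·s·t]].
At the point, J = [[-15.0000, 1.7500], [-8.7500, 1.7500]] (det J = -10.9375).
Solving J·Δ = −F gives Δ = (-0.3800, -3.6143).
Then the next iterate is (s, t)₁ = (-0.8800, -2.1143).

(-0.8800, -2.1143)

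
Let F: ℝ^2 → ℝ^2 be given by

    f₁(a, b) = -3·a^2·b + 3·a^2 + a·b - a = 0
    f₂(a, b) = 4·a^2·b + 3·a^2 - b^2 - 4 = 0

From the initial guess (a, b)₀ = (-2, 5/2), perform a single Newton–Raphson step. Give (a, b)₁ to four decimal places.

(-1.3116, 1.9589)

At (-2, 5/2): F = (-21.0000, 41.7500).
Jacobian J = [[-6·a·b + 6·a + b - 1, -3·a^2 + a], [8·a·b + 6·a, 4·a^2 - 2·b]].
At the point, J = [[19.5000, -14.0000], [-52.0000, 11.0000]] (det J = -513.5000).
Solving J·Δ = −F gives Δ = (0.6884, -0.5411).
Then the next iterate is (a, b)₁ = (-1.3116, 1.9589).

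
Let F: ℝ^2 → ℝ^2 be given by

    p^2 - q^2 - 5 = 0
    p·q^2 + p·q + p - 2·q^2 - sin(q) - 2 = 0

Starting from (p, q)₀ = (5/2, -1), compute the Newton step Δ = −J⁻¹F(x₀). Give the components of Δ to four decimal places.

(-0.5564, 1.2659)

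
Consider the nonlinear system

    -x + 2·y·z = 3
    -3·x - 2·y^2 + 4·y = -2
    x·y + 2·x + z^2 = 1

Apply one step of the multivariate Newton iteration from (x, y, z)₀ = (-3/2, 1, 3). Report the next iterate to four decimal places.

(1.3333, 1.3590, 1.0897)

At (-3/2, 1, 3): F = (4.5000, 8.5000, 3.5000).
Jacobian J = [[-1, 2·z, 2·y], [-3, -4·y + 4, 0], [y + 2, x, 2·z]].
At the point, J = [[-1.0000, 6.0000, 2.0000], [-3.0000, 0.0000, 0.0000], [3.0000, -1.5000, 6.0000]] (det J = 117.0000).
Solving J·Δ = −F gives Δ = (2.8333, 0.3590, -1.9103).
Then the next iterate is (x, y, z)₁ = (1.3333, 1.3590, 1.0897).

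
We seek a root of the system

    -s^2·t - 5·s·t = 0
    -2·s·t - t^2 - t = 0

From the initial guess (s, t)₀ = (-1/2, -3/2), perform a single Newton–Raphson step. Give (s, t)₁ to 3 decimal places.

(-0.050, -1.200)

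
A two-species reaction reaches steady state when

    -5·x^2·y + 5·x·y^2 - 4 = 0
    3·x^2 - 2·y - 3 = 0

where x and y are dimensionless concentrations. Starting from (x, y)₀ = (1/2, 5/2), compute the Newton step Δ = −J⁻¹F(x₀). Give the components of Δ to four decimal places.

(0.9061, -2.2658)

At (1/2, 5/2): F = (8.5000, -7.2500).
Jacobian J = [[-10·x·y + 5·y^2, -5·x^2 + 10·x·y], [6·x, -2]].
At the point, J = [[18.7500, 11.2500], [3.0000, -2.0000]] (det J = -71.2500).
Solving J·Δ = −F gives Δ = (0.9061, -2.2658).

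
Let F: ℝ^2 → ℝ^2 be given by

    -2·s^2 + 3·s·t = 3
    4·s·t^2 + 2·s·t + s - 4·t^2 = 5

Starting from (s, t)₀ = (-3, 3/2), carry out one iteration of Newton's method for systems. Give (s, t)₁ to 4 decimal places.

(-1.2093, 0.9496)

At (-3, 3/2): F = (-34.5000, -53.0000).
Jacobian J = [[-4·s + 3·t, 3·s], [4·t^2 + 2·t + 1, 8·s·t + 2·s - 8·t]].
At the point, J = [[16.5000, -9.0000], [13.0000, -54.0000]] (det J = -774.0000).
Solving J·Δ = −F gives Δ = (1.7907, -0.5504).
Then the next iterate is (s, t)₁ = (-1.2093, 0.9496).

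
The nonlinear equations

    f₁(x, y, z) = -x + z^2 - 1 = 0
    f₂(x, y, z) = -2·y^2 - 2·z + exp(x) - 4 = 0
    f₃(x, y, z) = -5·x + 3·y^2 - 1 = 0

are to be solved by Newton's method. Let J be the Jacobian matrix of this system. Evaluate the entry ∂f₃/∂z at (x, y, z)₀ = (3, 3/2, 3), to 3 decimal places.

0.000

∂f₃/∂z = 0.
At (3, 3/2, 3) this is 0.000.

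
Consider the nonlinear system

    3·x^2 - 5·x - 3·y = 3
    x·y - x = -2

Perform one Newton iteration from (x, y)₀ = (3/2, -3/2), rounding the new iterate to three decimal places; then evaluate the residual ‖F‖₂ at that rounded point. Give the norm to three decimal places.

24.557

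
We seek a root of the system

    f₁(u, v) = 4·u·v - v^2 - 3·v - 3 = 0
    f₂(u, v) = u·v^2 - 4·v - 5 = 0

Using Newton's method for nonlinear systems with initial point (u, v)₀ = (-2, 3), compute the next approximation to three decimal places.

(1.205, 2.615)

At (-2, 3): F = (-45.000, -35.000).
Jacobian J = [[4·v, 4·u - 2·v - 3], [v^2, 2·u·v - 4]].
At the point, J = [[12.000, -17.000], [9.000, -16.000]] (det J = -39.000).
Solving J·Δ = −F gives Δ = (3.205, -0.385).
Then the next iterate is (u, v)₁ = (1.205, 2.615).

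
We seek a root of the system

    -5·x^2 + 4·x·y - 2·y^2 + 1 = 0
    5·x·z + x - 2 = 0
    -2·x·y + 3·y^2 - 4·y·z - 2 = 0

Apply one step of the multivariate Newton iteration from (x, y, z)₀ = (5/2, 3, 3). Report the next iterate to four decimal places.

(2.0262, -3.0455, 0.5664)

At (5/2, 3, 3): F = (-18.2500, 38.0000, -26.0000).
Jacobian J = [[-10·x + 4·y, 4·x - 4·y, 0], [5·z + 1, 0, 5·x], [-2·y, -2·x + 6·y - 4·z, -4·y]].
At the point, J = [[-13.0000, -2.0000, 0.0000], [16.0000, 0.0000, 12.5000], [-6.0000, 1.0000, -12.0000]] (det J = -71.5000).
Solving J·Δ = −F gives Δ = (-0.4738, -6.0455, -2.4336).
Then the next iterate is (x, y, z)₁ = (2.0262, -3.0455, 0.5664).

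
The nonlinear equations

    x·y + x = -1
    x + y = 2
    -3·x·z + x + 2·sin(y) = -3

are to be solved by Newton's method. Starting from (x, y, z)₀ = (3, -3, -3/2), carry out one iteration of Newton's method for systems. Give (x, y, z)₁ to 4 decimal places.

At (3, -3, -3/2): F = (-5.0000, -2.0000, 19.217760).
Jacobian J = [[y + 1, x, 0], [1, 1, 0], [-3·z + 1, 2·cos(y), -3·x]].
At the point, J = [[-2.0000, 3.0000, 0.0000], [1.0000, 1.0000, 0.0000], [5.5000, -1.979985, -9.0000]] (det J = 45.0000).
Solving J·Δ = −F gives Δ = (0.2000, 1.8000, 1.8615).
Then the next iterate is (x, y, z)₁ = (3.2000, -1.2000, 0.3615).

(3.2000, -1.2000, 0.3615)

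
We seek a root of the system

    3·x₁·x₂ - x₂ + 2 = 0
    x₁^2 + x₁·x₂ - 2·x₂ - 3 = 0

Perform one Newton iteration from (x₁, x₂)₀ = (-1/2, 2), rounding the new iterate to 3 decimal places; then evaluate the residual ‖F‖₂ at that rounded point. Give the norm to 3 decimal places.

10.774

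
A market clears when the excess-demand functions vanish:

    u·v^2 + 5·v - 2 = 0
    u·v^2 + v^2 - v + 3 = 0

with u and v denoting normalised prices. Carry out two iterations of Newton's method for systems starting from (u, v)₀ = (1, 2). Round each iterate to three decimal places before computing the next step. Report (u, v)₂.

At (1, 2): F = (12.000, 9.000).
Jacobian J = [[v^2, 2·u·v + 5], [v^2, 2·u·v + 2·v - 1]].
At the point, J = [[4.000, 9.000], [4.000, 7.000]] (det J = -8.000).
Solving J·Δ = −F gives Δ = (0.375, -1.500).
Then the next iterate is (u, v)₁ = (1.375, 0.500).
Round to (1.375, 0.500) and repeat: F = (0.84375, 3.09375), J = [[0.250, 6.375], [0.250, 1.375]].
Δ = (-14.850, 0.450), so (u, v)₂ = (-13.475, 0.950).

(-13.475, 0.950)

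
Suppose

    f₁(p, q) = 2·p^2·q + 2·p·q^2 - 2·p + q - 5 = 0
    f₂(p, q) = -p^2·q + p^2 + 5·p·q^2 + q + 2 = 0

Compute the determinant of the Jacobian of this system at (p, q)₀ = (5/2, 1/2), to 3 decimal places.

-44.000

J = [[4·p·q + 2·q^2 - 2, 2·p^2 + 4·p·q + 1], [-2·p·q + 2·p + 5·q^2, -p^2 + 10·p·q + 1]].
At the point, J = [[3.500, 18.500], [3.750, 7.250]].
det J = -44.000.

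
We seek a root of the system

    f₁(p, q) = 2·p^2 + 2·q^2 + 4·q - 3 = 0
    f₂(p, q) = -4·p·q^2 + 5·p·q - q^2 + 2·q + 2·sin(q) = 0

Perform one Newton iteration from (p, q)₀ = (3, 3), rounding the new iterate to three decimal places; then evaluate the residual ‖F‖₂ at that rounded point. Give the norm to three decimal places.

47.538

At (3, 3): F = (45.000, -65.71776).
Jacobian J = [[4·p, 4·q + 4], [-4·q^2 + 5·q, -8·p·q + 5·p - 2·q + 2·cos(q) + 2]].
At the point, J = [[12.000, 16.000], [-21.000, -62.97998]] (det J = -419.75982).
Solving J·Δ = −F gives Δ = (-4.247, 0.373).
Then the next iterate is (p, q)₁ = (-1.247, 3.373).
Re-evaluating at (-1.247, 3.373): F = (36.35628, 30.62864), so ‖F‖₂ = 47.538.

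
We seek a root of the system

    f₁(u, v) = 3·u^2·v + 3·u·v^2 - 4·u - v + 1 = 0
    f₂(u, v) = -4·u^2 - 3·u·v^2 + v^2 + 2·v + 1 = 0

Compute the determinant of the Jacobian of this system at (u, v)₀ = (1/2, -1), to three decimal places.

J = [[6·u·v + 3·v^2 - 4, 3·u^2 + 6·u·v - 1], [-8·u - 3·v^2, -6·u·v + 2·v + 2]].
At the point, J = [[-4.000, -3.250], [-7.000, 3.000]].
det J = -34.750.

-34.750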